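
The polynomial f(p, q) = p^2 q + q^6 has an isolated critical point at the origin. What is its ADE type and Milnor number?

Type D7, Milnor number mu = 7.

The Hessian of f at 0 is [[0, 0], [0, 0]] with rank 0, so corank 2. A Groebner basis of the Jacobian ideal J(f) in C{p,q} is {p^2/6 + q^5, p^3, p*q}; counting standard monomials gives mu = 7. Corank 2; j^3 = p^2*q has shape L^2 M (L != M), so D-series; mu = 7 gives D_7.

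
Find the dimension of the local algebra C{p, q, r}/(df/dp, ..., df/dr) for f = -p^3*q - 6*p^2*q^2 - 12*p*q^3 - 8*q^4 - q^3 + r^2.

The Hessian of f at 0 has rank 1. Corank 2; j^3 = -q^3 is a perfect cube, so E-series; the 4-jet and mu = 7 give E_7.

7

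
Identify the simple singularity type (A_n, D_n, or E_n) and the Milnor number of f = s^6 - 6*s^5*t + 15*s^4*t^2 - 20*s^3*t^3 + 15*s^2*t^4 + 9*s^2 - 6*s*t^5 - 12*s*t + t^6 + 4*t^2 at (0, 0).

Type A_5, Milnor number mu = 5.

The Hessian of f at 0 has rank 1. Corank 1: A-series; mu = 5 gives A_5.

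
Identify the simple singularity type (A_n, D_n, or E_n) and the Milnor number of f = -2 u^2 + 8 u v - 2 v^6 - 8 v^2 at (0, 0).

Type A5, Milnor number mu = 5.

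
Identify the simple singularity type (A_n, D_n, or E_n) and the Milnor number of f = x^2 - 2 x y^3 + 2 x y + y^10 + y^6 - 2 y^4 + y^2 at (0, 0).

Type A_{9}, Milnor number mu = 9.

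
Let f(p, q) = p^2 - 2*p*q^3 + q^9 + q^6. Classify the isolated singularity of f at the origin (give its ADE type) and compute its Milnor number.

The Hessian of f at 0 is [[2, 0], [0, 0]] with rank 1, so corank 1. A Groebner basis of the Jacobian ideal J(f) in C{p,q} is {p^2*q^2, p^3, -p + q^3}; counting standard monomials gives mu = 8. Corank 1: A-series; mu = 8 gives A_8.

Type A_{8}, Milnor number mu = 8.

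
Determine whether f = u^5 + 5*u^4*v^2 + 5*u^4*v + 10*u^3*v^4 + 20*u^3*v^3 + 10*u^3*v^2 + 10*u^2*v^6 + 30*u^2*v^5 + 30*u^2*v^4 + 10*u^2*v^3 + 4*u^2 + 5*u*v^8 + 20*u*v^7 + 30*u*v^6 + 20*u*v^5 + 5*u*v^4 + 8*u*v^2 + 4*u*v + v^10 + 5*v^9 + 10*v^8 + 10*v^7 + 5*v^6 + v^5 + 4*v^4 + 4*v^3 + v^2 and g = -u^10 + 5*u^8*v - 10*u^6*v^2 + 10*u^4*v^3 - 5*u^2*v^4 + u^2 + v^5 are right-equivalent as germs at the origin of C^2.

Yes.

The Hessian of f at 0 has rank 1. Corank 1: A-series; mu = 4 gives A_4. The Hessian of g at 0 has rank 1. Corank 1: A-series; mu = 4 gives A_4. Both have type A_4, hence right-equivalent.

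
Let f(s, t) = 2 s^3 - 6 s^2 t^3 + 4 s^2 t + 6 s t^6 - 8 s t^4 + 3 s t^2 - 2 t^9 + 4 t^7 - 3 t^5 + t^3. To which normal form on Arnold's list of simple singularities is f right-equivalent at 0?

The Hessian of f at 0 is [[0, 0], [0, 0]] with rank 0, so corank 2. A Groebner basis of the Jacobian ideal J(f) in C{s,t} is {t^3, s^2 - 3*t^2/2, s*t + 3*t^2/2}; counting standard monomials gives mu = 4. Corank 2; j^3 = (s + t)*(2*s^2 + 2*s*t + t^2) splits into three distinct lines over C (the quadratic factor has nonzero discriminant), so D_4.

D_{4}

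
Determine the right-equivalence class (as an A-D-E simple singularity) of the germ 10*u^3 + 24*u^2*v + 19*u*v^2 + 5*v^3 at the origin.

D_4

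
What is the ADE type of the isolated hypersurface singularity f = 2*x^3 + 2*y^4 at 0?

E_6

The Hessian of f at 0 has rank 0. Corank 2; j^3 = 2*x^3 is a perfect cube, so E-series; the 4-jet and mu = 6 give E_6.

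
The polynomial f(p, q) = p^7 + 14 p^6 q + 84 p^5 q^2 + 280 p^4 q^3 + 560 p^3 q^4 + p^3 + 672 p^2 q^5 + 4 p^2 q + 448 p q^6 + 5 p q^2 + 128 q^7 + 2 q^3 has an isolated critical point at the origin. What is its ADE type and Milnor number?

The Hessian of f at 0 is [[0, 0], [0, 0]] with rank 0, so corank 2. A Groebner basis of the Jacobian ideal J(f) in C{p,q} is {-p*q/7 + q^6 - q^2/7, p*q^2 + q^3, p^2 + 3*p*q + 2*q^2}; counting standard monomials gives mu = 8. Corank 2; j^3 = (p + q)^2*(p + 2*q) has shape L^2 M (L != M), so D-series; mu = 8 gives D_8.

Type D8, Milnor number mu = 8.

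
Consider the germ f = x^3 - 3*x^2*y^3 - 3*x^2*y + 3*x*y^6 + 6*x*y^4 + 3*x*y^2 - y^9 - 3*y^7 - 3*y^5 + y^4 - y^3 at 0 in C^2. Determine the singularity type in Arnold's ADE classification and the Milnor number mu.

Type E6, Milnor number mu = 6.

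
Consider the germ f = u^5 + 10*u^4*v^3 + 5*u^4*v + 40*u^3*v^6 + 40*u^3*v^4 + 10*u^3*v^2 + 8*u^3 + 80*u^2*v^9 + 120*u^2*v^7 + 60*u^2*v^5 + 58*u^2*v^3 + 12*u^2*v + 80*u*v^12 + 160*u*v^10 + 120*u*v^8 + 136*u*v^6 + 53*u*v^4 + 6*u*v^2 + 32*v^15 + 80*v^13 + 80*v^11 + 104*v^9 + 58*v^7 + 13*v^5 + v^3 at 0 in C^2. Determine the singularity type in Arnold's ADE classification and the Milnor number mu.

The Hessian of f at 0 is [[0, 0], [0, 0]] with rank 0, so corank 2. A Groebner basis of the Jacobian ideal J(f) in C{u,v} is {5*u^2/4 + u*v^3 + 5*u*v/4 + 5*v^2/16, -2*u^2 - 2*u*v + v^4 - v^2/2, u^3 - 3*u*v^2/4 - v^3/4, u^2*v + u*v^2 + v^3/4}; counting standard monomials gives mu = 8. Corank 2; j^3 = (2*u + v)^3 is a perfect cube, so E-series; the 5-jet and mu = 8 give E_8.

Type E_{8}, Milnor number mu = 8.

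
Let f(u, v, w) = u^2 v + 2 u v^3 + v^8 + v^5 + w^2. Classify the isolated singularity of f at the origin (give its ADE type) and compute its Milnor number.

Type D_{9}, Milnor number mu = 9.

The Hessian of f at 0 is [[0, 0, 0], [0, 0, 0], [0, 0, 2]] with rank 1, so corank 2. A Groebner basis of the Jacobian ideal J(f) in C{u,v,w} is {u^4, u^3*v - u^2/8 - u*v^2/8, u^3 + u^2*v^2, u*v + v^3, w}; counting standard monomials gives mu = 9. Corank 2; j^3 = u^2*v has shape L^2 M (L != M), so D-series; mu = 9 gives D_9.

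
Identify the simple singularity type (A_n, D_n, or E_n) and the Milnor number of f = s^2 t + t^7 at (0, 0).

Type D_{8}, Milnor number mu = 8.

The Hessian of f at 0 is [[0, 0], [0, 0]] with rank 0, so corank 2. A Groebner basis of the Jacobian ideal J(f) in C{s,t} is {s^2/7 + t^6, s^3, s*t}; counting standard monomials gives mu = 8. Corank 2; j^3 = s^2*t has shape L^2 M (L != M), so D-series; mu = 8 gives D_8.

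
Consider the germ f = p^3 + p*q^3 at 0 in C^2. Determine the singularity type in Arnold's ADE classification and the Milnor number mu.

The Hessian of f at 0 has rank 0. Corank 2; j^3 = p^3 is a perfect cube, so E-series; the 4-jet and mu = 7 give E_7.

Type E_7, Milnor number mu = 7.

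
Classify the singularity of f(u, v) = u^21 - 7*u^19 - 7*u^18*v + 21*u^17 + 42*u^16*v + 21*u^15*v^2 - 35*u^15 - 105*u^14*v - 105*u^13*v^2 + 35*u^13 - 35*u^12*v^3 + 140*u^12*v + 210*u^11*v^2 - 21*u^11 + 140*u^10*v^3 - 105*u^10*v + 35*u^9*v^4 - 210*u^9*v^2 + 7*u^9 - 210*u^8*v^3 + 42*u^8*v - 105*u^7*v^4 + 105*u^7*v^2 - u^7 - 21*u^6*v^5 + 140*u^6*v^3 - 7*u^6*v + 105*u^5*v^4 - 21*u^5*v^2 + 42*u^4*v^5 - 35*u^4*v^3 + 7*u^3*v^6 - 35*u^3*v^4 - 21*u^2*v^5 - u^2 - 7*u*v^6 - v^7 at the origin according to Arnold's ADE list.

A6

The Hessian of f at 0 is [[-2, 0], [0, 0]] with rank 1, so corank 1. A Groebner basis of the Jacobian ideal J(f) in C{u,v} is {v^6, u}; counting standard monomials gives mu = 6. Corank 1: A-series; mu = 6 gives A_6.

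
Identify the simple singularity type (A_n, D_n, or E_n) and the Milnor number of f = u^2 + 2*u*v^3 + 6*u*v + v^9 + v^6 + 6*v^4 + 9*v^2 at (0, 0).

The Hessian of f at 0 has rank 1. Corank 1: A-series; mu = 8 gives A_8.

Type A8, Milnor number mu = 8.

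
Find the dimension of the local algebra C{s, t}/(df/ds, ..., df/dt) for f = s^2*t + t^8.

The Hessian of f at 0 is [[0, 0], [0, 0]] with rank 0, so corank 2. A Groebner basis of the Jacobian ideal J(f) in C{s,t} is {s^2/8 + t^7, s^3, s*t}; counting standard monomials gives mu = 9. Corank 2; j^3 = s^2*t has shape L^2 M (L != M), so D-series; mu = 9 gives D_9.

9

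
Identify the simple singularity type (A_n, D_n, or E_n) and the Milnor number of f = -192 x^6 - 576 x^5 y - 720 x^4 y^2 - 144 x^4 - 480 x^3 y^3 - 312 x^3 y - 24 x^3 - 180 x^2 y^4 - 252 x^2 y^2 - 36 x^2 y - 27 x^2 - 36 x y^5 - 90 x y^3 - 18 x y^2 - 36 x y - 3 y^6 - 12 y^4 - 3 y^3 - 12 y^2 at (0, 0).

Type A_{2}, Milnor number mu = 2.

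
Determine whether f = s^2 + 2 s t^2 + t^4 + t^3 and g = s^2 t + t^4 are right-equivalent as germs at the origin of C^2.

The Hessian of f at 0 has rank 1. Corank 1: A-series; mu = 2 gives A_2. The Hessian of g at 0 has rank 0. Corank 2; j^3 = s^2*t has shape L^2 M (L != M), so D-series; mu = 5 gives D_5. f is A_2 but g is D_5, hence not right-equivalent.

No.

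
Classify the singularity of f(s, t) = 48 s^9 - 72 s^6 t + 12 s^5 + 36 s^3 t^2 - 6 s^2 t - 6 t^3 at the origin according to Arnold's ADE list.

D_{4}

The Hessian of f at 0 is [[0, 0], [0, 0]] with rank 0, so corank 2. A Groebner basis of the Jacobian ideal J(f) in C{s,t} is {t^3, s^2 + 3*t^2, s*t}; counting standard monomials gives mu = 4. Corank 2; j^3 = -6*t*(s^2 + t^2) splits into three distinct lines over C (the quadratic factor has nonzero discriminant), so D_4.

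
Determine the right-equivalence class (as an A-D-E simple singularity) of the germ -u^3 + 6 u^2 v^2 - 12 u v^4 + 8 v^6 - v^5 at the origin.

E8

The Hessian of f at 0 is [[0, 0], [0, 0]] with rank 0, so corank 2. A Groebner basis of the Jacobian ideal J(f) in C{u,v} is {v^4, u^3, -u^2/4 + u*v^2}; counting standard monomials gives mu = 8. Corank 2; j^3 = -u^3 is a perfect cube, so E-series; the 5-jet and mu = 8 give E_8.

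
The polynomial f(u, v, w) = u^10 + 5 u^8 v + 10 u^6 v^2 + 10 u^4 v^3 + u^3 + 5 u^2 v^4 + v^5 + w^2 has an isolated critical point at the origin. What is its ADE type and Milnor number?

Type E_8, Milnor number mu = 8.

The Hessian of f at 0 is [[0, 0, 0], [0, 0, 0], [0, 0, 2]] with rank 1, so corank 2. A Groebner basis of the Jacobian ideal J(f) in C{u,v,w} is {v^4, u^2, w}; counting standard monomials gives mu = 8. Corank 2; j^3 = u^3 is a perfect cube, so E-series; the 5-jet and mu = 8 give E_8.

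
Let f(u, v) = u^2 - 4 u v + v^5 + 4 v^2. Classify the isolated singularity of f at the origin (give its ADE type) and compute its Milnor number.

Type A_{4}, Milnor number mu = 4.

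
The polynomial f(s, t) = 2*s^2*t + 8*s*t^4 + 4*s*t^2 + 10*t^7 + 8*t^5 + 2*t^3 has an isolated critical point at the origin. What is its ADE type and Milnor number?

The Hessian of f at 0 is [[0, 0], [0, 0]] with rank 0, so corank 2. A Groebner basis of the Jacobian ideal J(f) in C{s,t} is {-2*s^2/3 + s*t^3 - 11*s*t/6 - 7*t^2/6, s*t/2 + t^4 + t^2/2, s^3 - 3*s*t^2 - 2*t^3, s^2*t + 2*s*t^2 + t^3}; counting standard monomials gives mu = 8. Corank 2; j^3 = 2*t*(s + t)^2 has shape L^2 M (L != M), so D-series; mu = 8 gives D_8.

Type D_8, Milnor number mu = 8.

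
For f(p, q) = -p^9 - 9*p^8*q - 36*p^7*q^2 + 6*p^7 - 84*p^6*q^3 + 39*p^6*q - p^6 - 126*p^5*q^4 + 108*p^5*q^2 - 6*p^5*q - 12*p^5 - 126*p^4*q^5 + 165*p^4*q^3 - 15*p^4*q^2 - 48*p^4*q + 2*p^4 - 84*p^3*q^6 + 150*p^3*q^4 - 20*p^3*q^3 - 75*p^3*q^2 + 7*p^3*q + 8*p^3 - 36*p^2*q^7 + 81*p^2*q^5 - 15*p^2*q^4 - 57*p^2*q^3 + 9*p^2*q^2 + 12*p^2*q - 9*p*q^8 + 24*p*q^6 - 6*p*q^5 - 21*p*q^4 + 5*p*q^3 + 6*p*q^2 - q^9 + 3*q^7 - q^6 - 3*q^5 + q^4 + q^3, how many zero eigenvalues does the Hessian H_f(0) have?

Hessian at 0 has rank 0.

2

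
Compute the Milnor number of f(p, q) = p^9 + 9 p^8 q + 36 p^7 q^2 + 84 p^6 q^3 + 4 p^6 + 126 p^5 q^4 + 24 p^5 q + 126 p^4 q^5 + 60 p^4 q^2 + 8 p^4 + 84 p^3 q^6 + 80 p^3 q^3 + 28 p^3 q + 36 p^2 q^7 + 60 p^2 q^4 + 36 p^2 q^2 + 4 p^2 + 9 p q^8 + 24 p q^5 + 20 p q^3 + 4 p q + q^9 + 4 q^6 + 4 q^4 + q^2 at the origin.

8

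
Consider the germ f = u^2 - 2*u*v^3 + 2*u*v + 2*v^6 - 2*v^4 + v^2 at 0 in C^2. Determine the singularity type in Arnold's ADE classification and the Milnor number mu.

The Hessian of f at 0 has rank 1. Corank 1: A-series; mu = 5 gives A_5.

Type A_5, Milnor number mu = 5.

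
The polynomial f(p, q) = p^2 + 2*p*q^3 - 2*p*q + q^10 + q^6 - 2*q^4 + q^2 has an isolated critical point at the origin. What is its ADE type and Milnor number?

Type A9, Milnor number mu = 9.

The Hessian of f at 0 has rank 1. Corank 1: A-series; mu = 9 gives A_9.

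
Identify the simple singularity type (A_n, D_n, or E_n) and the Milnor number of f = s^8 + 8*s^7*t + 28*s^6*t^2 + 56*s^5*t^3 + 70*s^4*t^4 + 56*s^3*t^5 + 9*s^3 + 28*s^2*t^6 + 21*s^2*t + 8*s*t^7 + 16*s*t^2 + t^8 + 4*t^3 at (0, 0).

The Hessian of f at 0 is [[0, 0], [0, 0]] with rank 0, so corank 2. A Groebner basis of the Jacobian ideal J(f) in C{s,t} is {-6561*s*t/8 + t^7 - 2187*t^2/4, s*t^2 + 2*t^3/3, s^2 + 5*s*t/3 + 2*t^2/3}; counting standard monomials gives mu = 9. Corank 2; j^3 = (s + t)*(3*s + 2*t)^2 has shape L^2 M (L != M), so D-series; mu = 9 gives D_9.

Type D_{9}, Milnor number mu = 9.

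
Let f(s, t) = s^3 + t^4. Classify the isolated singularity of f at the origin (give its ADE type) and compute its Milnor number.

Type E_6, Milnor number mu = 6.

The Hessian of f at 0 has rank 0. Corank 2; j^3 = s^3 is a perfect cube, so E-series; the 4-jet and mu = 6 give E_6.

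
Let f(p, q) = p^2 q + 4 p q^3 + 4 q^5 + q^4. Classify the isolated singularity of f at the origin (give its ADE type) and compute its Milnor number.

The Hessian of f at 0 has rank 0. Corank 2; j^3 = p^2*q has shape L^2 M (L != M), so D-series; mu = 5 gives D_5.

Type D_5, Milnor number mu = 5.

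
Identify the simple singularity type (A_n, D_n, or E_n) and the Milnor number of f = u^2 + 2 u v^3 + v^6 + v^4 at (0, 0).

The Hessian of f at 0 has rank 1. Corank 1: A-series; mu = 3 gives A_3.

Type A3, Milnor number mu = 3.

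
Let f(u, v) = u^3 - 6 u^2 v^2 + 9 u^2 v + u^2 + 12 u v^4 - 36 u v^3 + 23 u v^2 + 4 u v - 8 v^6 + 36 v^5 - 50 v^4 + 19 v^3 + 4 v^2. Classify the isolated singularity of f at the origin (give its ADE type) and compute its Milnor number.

The Hessian of f at 0 has rank 1. Corank 1: A-series; mu = 2 gives A_2.

Type A2, Milnor number mu = 2.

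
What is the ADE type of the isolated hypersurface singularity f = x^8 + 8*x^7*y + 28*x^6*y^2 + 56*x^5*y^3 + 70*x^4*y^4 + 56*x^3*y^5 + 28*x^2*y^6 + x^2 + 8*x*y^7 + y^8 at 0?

A_{7}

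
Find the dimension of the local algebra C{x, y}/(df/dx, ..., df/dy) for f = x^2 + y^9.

The Hessian of f at 0 has rank 1. Corank 1: A-series; mu = 8 gives A_8.

8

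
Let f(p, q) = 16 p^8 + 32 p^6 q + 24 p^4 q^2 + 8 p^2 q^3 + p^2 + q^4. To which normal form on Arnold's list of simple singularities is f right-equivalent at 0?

A_3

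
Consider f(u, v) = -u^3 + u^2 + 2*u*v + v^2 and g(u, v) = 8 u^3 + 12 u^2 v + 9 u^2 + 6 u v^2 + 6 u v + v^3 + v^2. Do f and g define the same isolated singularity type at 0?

Yes.

The Hessian of f at 0 is [[2, 2], [2, 2]] with rank 1, so corank 1. A Groebner basis of the Jacobian ideal J(f) in C{u,v} is {v^2, u + v}; counting standard monomials gives mu = 2. Corank 1: A-series; mu = 2 gives A_2. The Hessian of g at 0 is [[18, 6], [6, 2]] with rank 1, so corank 1. A Groebner basis of the Jacobian ideal J(g) in C{u,v} is {v^2, u + v/3}; counting standard monomials gives mu = 2. Corank 1: A-series; mu = 2 gives A_2. Both have type A_2, hence right-equivalent.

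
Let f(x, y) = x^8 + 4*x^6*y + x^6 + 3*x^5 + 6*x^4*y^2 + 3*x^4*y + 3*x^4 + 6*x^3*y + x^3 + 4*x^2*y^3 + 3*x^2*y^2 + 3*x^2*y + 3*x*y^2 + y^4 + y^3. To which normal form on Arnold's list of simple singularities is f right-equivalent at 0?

E_6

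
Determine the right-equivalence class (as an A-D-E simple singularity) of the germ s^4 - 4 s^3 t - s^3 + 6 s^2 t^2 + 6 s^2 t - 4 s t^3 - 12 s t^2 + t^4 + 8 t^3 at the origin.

The Hessian of f at 0 is [[0, 0], [0, 0]] with rank 0, so corank 2. A Groebner basis of the Jacobian ideal J(f) in C{s,t} is {t^4, s*t^2 - 5*t^3/3, s^2 - 4*s*t + 4*t^2}; counting standard monomials gives mu = 6. Corank 2; j^3 = -(s - 2*t)^3 is a perfect cube, so E-series; the 4-jet and mu = 6 give E_6.

E_{6}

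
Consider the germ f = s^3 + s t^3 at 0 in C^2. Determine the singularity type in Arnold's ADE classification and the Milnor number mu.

The Hessian of f at 0 has rank 0. Corank 2; j^3 = s^3 is a perfect cube, so E-series; the 4-jet and mu = 7 give E_7.

Type E_7, Milnor number mu = 7.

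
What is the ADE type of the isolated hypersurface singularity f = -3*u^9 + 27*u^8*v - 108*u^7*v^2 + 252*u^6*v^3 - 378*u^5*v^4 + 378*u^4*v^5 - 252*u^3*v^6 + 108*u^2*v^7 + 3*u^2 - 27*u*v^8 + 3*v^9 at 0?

The Hessian of f at 0 has rank 1. Corank 1: A-series; mu = 8 gives A_8.

A_{8}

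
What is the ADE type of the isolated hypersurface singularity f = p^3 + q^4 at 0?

E_{6}

The Hessian of f at 0 has rank 0. Corank 2; j^3 = p^3 is a perfect cube, so E-series; the 4-jet and mu = 6 give E_6.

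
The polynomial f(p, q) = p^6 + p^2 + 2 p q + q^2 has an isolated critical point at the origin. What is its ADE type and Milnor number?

Type A_5, Milnor number mu = 5.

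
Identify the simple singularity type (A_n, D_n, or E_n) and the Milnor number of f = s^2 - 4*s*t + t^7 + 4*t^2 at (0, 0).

Type A_{6}, Milnor number mu = 6.

The Hessian of f at 0 has rank 1. Corank 1: A-series; mu = 6 gives A_6.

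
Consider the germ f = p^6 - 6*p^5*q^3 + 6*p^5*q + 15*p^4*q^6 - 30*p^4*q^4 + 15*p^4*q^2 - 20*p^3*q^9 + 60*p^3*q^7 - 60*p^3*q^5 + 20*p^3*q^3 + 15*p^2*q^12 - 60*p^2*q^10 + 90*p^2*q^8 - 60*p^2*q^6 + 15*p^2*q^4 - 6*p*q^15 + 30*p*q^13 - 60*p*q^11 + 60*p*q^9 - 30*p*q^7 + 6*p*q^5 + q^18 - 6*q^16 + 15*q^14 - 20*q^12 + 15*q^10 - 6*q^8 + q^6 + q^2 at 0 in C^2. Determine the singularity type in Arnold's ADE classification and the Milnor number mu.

The Hessian of f at 0 has rank 1. Corank 1: A-series; mu = 5 gives A_5.

Type A5, Milnor number mu = 5.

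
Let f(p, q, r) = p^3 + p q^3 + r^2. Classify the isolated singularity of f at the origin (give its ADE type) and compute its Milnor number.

The Hessian of f at 0 has rank 1. Corank 2; j^3 = p^3 is a perfect cube, so E-series; the 4-jet and mu = 7 give E_7.

Type E_7, Milnor number mu = 7.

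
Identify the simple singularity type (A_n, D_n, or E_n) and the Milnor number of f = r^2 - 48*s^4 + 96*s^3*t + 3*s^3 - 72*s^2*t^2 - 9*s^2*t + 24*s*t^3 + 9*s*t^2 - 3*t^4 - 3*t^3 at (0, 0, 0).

Type E_6, Milnor number mu = 6.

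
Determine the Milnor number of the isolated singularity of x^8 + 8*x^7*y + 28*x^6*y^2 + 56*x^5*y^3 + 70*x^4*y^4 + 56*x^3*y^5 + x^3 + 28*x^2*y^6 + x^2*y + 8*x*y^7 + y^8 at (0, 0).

The Hessian of f at 0 is [[0, 0], [0, 0]] with rank 0, so corank 2. A Groebner basis of the Jacobian ideal J(f) in C{x,y} is {-x*y/8 + y^7, x*y^2, x^2 + x*y}; counting standard monomials gives mu = 9. Corank 2; j^3 = x^2*(x + y) has shape L^2 M (L != M), so D-series; mu = 9 gives D_9.

9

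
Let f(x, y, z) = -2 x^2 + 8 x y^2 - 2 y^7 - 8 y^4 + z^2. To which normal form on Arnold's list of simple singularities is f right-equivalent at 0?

A_{6}

The Hessian of f at 0 is [[-4, 0, 0], [0, 0, 0], [0, 0, 2]] with rank 2, so corank 1. A Groebner basis of the Jacobian ideal J(f) in C{x,y,z} is {x^3, -x/2 + y^2, z}; counting standard monomials gives mu = 6. Corank 1: A-series; mu = 6 gives A_6.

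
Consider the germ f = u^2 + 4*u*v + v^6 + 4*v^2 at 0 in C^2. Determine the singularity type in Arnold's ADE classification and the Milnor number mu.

Type A5, Milnor number mu = 5.

The Hessian of f at 0 has rank 1. Corank 1: A-series; mu = 5 gives A_5.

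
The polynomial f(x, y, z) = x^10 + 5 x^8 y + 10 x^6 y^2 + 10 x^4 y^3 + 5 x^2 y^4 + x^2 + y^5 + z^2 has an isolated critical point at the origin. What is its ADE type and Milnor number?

The Hessian of f at 0 is [[2, 0, 0], [0, 0, 0], [0, 0, 2]] with rank 2, so corank 1. A Groebner basis of the Jacobian ideal J(f) in C{x,y,z} is {y^4, x, z}; counting standard monomials gives mu = 4. Corank 1: A-series; mu = 4 gives A_4.

Type A4, Milnor number mu = 4.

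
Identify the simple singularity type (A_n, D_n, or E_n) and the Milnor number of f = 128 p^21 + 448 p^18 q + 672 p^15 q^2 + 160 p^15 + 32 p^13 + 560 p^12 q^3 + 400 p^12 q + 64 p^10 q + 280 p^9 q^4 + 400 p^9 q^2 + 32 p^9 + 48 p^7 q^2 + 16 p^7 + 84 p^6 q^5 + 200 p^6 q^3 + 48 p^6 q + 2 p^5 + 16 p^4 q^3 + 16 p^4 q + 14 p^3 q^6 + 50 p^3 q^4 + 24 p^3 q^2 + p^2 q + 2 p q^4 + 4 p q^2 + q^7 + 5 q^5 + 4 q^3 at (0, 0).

The Hessian of f at 0 has rank 0. Corank 2; j^3 = q*(p + 2*q)^2 has shape L^2 M (L != M), so D-series; mu = 6 gives D_6.

Type D_{6}, Milnor number mu = 6.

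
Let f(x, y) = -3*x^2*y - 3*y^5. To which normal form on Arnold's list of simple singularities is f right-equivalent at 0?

The Hessian of f at 0 has rank 0. Corank 2; j^3 = -3*x^2*y has shape L^2 M (L != M), so D-series; mu = 6 gives D_6.

D6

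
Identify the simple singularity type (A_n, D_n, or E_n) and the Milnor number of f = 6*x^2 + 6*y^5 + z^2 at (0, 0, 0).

Type A_4, Milnor number mu = 4.

The Hessian of f at 0 is [[12, 0, 0], [0, 0, 0], [0, 0, 2]] with rank 2, so corank 1. A Groebner basis of the Jacobian ideal J(f) in C{x,y,z} is {y^4, x, z}; counting standard monomials gives mu = 4. Corank 1: A-series; mu = 4 gives A_4.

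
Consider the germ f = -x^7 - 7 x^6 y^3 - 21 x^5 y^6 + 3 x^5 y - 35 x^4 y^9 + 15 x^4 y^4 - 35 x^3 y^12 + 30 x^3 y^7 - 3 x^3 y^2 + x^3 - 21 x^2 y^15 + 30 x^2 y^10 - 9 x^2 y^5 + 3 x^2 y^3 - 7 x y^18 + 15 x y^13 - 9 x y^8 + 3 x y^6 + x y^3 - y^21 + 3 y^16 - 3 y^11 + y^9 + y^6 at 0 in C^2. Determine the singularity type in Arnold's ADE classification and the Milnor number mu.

Type E_7, Milnor number mu = 7.

The Hessian of f at 0 is [[0, 0], [0, 0]] with rank 0, so corank 2. A Groebner basis of the Jacobian ideal J(f) in C{x,y} is {x^3, x*y^2, 3*x^2 + y^3}; counting standard monomials gives mu = 7. Corank 2; j^3 = x^3 is a perfect cube, so E-series; the 4-jet and mu = 7 give E_7.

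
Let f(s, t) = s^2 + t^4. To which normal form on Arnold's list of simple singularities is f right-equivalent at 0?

A_3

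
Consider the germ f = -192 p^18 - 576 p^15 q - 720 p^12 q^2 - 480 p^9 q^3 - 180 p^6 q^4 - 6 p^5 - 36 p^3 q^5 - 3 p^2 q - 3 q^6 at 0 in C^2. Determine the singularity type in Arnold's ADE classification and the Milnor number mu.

Type D7, Milnor number mu = 7.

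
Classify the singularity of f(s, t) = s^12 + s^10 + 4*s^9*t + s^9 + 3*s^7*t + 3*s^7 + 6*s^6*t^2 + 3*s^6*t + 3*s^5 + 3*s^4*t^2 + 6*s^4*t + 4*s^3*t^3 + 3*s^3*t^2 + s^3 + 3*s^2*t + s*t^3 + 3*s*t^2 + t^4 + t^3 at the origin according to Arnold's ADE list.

E7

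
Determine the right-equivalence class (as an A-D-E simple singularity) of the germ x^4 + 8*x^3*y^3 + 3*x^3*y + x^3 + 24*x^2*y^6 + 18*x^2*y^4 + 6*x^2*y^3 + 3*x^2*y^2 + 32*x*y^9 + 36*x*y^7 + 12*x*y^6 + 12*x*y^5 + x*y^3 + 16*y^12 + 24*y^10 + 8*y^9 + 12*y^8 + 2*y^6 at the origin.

E7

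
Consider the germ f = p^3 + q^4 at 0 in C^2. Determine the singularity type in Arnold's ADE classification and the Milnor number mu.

The Hessian of f at 0 is [[0, 0], [0, 0]] with rank 0, so corank 2. A Groebner basis of the Jacobian ideal J(f) in C{p,q} is {q^3, p^2}; counting standard monomials gives mu = 6. Corank 2; j^3 = p^3 is a perfect cube, so E-series; the 4-jet and mu = 6 give E_6.

Type E_6, Milnor number mu = 6.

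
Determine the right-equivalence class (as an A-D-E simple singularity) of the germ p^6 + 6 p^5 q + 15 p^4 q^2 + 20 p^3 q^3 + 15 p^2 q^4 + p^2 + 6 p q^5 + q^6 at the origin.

The Hessian of f at 0 has rank 1. Corank 1: A-series; mu = 5 gives A_5.

A_{5}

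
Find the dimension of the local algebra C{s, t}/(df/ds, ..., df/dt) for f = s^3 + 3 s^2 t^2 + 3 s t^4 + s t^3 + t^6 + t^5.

The Hessian of f at 0 has rank 0. Corank 2; j^3 = s^3 is a perfect cube, so E-series; the 4-jet and mu = 7 give E_7.

7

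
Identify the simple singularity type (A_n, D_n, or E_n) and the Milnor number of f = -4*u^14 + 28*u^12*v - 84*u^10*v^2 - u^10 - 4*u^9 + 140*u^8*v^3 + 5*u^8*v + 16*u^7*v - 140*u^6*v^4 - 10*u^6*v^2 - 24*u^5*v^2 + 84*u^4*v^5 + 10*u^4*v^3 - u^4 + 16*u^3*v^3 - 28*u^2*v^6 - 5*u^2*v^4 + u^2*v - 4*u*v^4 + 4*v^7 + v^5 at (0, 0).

Type D6, Milnor number mu = 6.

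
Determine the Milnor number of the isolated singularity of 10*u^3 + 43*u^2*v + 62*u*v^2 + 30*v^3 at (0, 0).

4

The Hessian of f at 0 is [[0, 0], [0, 0]] with rank 0, so corank 2. A Groebner basis of the Jacobian ideal J(f) in C{u,v} is {v^3, u^2 - 26*v^2/11, u*v + 17*v^2/11}; counting standard monomials gives mu = 4. Corank 2; j^3 = (2*u + 3*v)*(5*u^2 + 14*u*v + 10*v^2) splits into three distinct lines over C (the quadratic factor has nonzero discriminant), so D_4.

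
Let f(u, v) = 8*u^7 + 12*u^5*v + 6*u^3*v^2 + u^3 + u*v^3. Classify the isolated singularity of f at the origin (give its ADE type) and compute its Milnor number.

Type E7, Milnor number mu = 7.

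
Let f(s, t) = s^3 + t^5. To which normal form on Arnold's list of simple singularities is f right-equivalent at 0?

E_8

The Hessian of f at 0 is [[0, 0], [0, 0]] with rank 0, so corank 2. A Groebner basis of the Jacobian ideal J(f) in C{s,t} is {t^4, s^2}; counting standard monomials gives mu = 8. Corank 2; j^3 = s^3 is a perfect cube, so E-series; the 5-jet and mu = 8 give E_8.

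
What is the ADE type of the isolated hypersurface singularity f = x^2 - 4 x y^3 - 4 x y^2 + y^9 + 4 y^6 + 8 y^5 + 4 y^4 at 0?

The Hessian of f at 0 has rank 1. Corank 1: A-series; mu = 8 gives A_8.

A_{8}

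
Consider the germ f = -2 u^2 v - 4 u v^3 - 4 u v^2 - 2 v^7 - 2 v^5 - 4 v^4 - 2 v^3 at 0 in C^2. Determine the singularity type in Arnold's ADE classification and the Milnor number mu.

Type D8, Milnor number mu = 8.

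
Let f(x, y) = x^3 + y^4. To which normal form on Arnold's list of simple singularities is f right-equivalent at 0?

The Hessian of f at 0 has rank 0. Corank 2; j^3 = x^3 is a perfect cube, so E-series; the 4-jet and mu = 6 give E_6.

E6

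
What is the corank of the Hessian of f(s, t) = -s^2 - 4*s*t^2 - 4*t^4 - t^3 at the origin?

1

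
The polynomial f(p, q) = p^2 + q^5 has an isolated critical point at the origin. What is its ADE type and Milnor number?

Type A_{4}, Milnor number mu = 4.

The Hessian of f at 0 has rank 1. Corank 1: A-series; mu = 4 gives A_4.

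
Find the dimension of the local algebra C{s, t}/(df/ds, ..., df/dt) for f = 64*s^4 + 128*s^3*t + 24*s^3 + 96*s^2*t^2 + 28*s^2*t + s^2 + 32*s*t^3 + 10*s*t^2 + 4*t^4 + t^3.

2

The Hessian of f at 0 is [[2, 0], [0, 0]] with rank 1, so corank 1. A Groebner basis of the Jacobian ideal J(f) in C{s,t} is {t^2, s}; counting standard monomials gives mu = 2. Corank 1: A-series; mu = 2 gives A_2.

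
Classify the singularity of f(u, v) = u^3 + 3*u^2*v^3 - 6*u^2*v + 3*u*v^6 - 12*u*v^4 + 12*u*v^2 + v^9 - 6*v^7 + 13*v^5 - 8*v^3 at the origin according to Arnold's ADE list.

E8

The Hessian of f at 0 is [[0, 0], [0, 0]] with rank 0, so corank 2. A Groebner basis of the Jacobian ideal J(f) in C{u,v} is {u^2/2 + u*v^3 - 2*u*v + 2*v^2, v^4, u^3 - 12*u*v^2 + 16*v^3, u^2*v - 4*u*v^2 + 4*v^3}; counting standard monomials gives mu = 8. Corank 2; j^3 = (u - 2*v)^3 is a perfect cube, so E-series; the 5-jet and mu = 8 give E_8.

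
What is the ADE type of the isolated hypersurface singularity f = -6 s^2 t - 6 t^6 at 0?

D_{7}

The Hessian of f at 0 is [[0, 0], [0, 0]] with rank 0, so corank 2. A Groebner basis of the Jacobian ideal J(f) in C{s,t} is {s^2/6 + t^5, s^3, s*t}; counting standard monomials gives mu = 7. Corank 2; j^3 = -6*s^2*t has shape L^2 M (L != M), so D-series; mu = 7 gives D_7.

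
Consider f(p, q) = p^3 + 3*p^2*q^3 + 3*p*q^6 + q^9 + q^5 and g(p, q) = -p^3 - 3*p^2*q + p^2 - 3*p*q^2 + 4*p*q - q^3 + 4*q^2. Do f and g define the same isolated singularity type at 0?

No.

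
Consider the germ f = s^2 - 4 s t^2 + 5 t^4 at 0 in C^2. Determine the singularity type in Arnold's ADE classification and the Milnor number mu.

Type A_3, Milnor number mu = 3.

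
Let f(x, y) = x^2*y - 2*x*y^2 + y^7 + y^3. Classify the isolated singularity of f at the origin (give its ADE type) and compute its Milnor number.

Type D_8, Milnor number mu = 8.

The Hessian of f at 0 is [[0, 0], [0, 0]] with rank 0, so corank 2. A Groebner basis of the Jacobian ideal J(f) in C{x,y} is {x^2/7 + y^6 - y^2/7, x^3 - y^3, x*y - y^2}; counting standard monomials gives mu = 8. Corank 2; j^3 = y*(x - y)^2 has shape L^2 M (L != M), so D-series; mu = 8 gives D_8.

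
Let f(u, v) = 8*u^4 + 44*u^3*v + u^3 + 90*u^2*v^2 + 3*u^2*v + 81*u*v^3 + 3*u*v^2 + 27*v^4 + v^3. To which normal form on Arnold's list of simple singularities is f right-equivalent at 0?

E7

The Hessian of f at 0 has rank 0. Corank 2; j^3 = (u + v)^3 is a perfect cube, so E-series; the 4-jet and mu = 7 give E_7.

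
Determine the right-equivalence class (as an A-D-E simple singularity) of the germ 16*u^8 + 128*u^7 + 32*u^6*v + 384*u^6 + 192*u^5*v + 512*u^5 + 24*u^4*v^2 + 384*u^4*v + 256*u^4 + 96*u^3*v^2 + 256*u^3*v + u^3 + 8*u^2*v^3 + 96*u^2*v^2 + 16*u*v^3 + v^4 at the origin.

E6

The Hessian of f at 0 has rank 0. Corank 2; j^3 = u^3 is a perfect cube, so E-series; the 4-jet and mu = 6 give E_6.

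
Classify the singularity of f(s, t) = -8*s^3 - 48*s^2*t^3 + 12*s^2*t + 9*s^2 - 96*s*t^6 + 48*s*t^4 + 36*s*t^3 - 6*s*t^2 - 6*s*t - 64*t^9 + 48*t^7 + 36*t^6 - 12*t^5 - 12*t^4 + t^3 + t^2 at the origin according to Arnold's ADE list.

A2

The Hessian of f at 0 has rank 1. Corank 1: A-series; mu = 2 gives A_2.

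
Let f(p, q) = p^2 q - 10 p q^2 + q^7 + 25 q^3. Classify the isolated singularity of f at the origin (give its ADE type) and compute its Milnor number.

Type D8, Milnor number mu = 8.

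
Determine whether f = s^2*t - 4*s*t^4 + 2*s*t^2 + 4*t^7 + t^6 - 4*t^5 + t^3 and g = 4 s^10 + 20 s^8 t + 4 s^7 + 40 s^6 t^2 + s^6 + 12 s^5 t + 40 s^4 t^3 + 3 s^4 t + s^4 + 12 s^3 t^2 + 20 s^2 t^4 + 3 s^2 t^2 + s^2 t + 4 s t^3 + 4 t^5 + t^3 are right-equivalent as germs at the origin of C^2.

No.

The Hessian of f at 0 is [[0, 0], [0, 0]] with rank 0, so corank 2. A Groebner basis of the Jacobian ideal J(f) in C{s,t} is {-s*t/2 + t^4 - t^2/2, s^3 + s^2 + 2*s*t + t^3 + t^2, s^2*t - 2*s^2/3 - 4*s*t/3 - t^3 - 2*t^2/3, s^2/3 + s*t^2 + 2*s*t/3 + t^3 + t^2/3}; counting standard monomials gives mu = 7. Corank 2; j^3 = t*(s + t)^2 has shape L^2 M (L != M), so D-series; mu = 7 gives D_7. The Hessian of g at 0 is [[0, 0], [0, 0]] with rank 0, so corank 2. A Groebner basis of the Jacobian ideal J(g) in C{s,t} is {t^3, s^2 + 3*t^2, s*t}; counting standard monomials gives mu = 4. Corank 2; j^3 = t*(s^2 + t^2) splits into three distinct lines over C (the quadratic factor has nonzero discriminant), so D_4. f is D_7 but g is D_4, hence not right-equivalent.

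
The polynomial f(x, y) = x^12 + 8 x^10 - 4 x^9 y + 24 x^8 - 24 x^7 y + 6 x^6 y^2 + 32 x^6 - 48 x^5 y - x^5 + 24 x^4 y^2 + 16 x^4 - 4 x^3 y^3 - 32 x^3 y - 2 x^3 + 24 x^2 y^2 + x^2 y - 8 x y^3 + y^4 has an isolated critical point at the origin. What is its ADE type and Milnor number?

The Hessian of f at 0 has rank 0. Corank 2; j^3 = -x^2*(2*x - y) has shape L^2 M (L != M), so D-series; mu = 5 gives D_5.

Type D5, Milnor number mu = 5.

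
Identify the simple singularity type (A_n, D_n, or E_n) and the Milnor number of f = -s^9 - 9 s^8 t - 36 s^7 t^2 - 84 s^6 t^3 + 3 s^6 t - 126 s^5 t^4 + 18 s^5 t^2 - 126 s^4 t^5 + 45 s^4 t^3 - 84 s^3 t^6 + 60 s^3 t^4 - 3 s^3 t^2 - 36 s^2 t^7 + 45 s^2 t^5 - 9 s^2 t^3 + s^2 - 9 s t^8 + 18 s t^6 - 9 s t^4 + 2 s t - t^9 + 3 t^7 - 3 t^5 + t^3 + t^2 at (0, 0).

Type A_2, Milnor number mu = 2.

The Hessian of f at 0 is [[2, 2], [2, 2]] with rank 1, so corank 1. A Groebner basis of the Jacobian ideal J(f) in C{s,t} is {t^2, s + t}; counting standard monomials gives mu = 2. Corank 1: A-series; mu = 2 gives A_2.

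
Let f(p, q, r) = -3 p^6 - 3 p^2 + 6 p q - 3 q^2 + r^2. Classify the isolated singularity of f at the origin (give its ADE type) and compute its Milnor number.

Type A_{5}, Milnor number mu = 5.

The Hessian of f at 0 has rank 2. Corank 1: A-series; mu = 5 gives A_5.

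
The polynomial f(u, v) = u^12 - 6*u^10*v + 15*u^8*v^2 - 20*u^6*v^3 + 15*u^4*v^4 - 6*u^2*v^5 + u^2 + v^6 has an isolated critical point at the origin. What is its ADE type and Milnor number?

Type A5, Milnor number mu = 5.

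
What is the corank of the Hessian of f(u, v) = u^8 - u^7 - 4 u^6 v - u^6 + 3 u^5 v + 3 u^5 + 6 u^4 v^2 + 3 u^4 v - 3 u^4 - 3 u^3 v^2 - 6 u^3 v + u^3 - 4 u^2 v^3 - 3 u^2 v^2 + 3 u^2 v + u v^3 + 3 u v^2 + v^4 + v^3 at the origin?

The Hessian at 0 is [[0, 0], [0, 0]] of rank 0; hence corank 2.

2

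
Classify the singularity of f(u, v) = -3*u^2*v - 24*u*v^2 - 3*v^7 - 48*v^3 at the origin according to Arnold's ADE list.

The Hessian of f at 0 is [[0, 0], [0, 0]] with rank 0, so corank 2. A Groebner basis of the Jacobian ideal J(f) in C{u,v} is {u^2/7 + v^6 - 16*v^2/7, u^3 + 64*v^3, u*v + 4*v^2}; counting standard monomials gives mu = 8. Corank 2; j^3 = -3*v*(u + 4*v)^2 has shape L^2 M (L != M), so D-series; mu = 8 gives D_8.

D_{8}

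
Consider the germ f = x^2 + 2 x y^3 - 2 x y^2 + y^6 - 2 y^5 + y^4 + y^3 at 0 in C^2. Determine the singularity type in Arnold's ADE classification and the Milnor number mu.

Type A2, Milnor number mu = 2.

The Hessian of f at 0 has rank 1. Corank 1: A-series; mu = 2 gives A_2.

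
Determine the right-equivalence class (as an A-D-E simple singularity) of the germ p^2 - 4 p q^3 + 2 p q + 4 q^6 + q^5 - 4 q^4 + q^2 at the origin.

A_4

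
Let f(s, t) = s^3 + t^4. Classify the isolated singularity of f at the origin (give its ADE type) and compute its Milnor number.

Type E6, Milnor number mu = 6.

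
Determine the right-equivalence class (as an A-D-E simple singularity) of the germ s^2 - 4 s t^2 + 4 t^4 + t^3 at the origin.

A_{2}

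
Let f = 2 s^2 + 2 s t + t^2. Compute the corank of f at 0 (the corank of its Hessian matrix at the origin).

0

The Hessian at 0 is [[4, 2], [2, 2]] of rank 2; hence corank 0.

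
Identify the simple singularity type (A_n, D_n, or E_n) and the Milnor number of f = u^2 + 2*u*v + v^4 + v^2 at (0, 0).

The Hessian of f at 0 is [[2, 2], [2, 2]] with rank 1, so corank 1. A Groebner basis of the Jacobian ideal J(f) in C{u,v} is {v^3, u + v}; counting standard monomials gives mu = 3. Corank 1: A-series; mu = 3 gives A_3.

Type A_{3}, Milnor number mu = 3.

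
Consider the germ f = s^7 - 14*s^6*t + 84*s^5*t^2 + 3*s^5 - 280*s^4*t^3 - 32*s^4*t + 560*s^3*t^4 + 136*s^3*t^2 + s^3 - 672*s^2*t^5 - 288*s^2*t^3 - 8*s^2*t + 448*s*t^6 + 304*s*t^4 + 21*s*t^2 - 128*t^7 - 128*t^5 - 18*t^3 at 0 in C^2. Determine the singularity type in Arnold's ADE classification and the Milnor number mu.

Type D_6, Milnor number mu = 6.

The Hessian of f at 0 is [[0, 0], [0, 0]] with rank 0, so corank 2. A Groebner basis of the Jacobian ideal J(f) in C{s,t} is {-s*t/4 + t^4 + 3*t^2/4, s*t^2 - 3*t^3, s^2 - 19*s*t/4 + 21*t^2/4}; counting standard monomials gives mu = 6. Corank 2; j^3 = (s - 3*t)^2*(s - 2*t) has shape L^2 M (L != M), so D-series; mu = 6 gives D_6.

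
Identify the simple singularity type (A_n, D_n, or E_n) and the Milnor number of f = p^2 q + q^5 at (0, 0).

Type D6, Milnor number mu = 6.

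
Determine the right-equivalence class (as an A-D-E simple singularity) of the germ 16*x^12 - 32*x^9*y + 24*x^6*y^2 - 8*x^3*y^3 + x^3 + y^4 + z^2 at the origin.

E_{6}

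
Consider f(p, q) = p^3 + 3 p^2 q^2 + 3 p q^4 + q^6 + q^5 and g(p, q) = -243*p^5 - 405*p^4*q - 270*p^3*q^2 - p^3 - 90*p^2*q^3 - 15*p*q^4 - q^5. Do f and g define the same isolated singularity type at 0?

The Hessian of f at 0 has rank 0. Corank 2; j^3 = p^3 is a perfect cube, so E-series; the 5-jet and mu = 8 give E_8. The Hessian of g at 0 has rank 0. Corank 2; j^3 = -p^3 is a perfect cube, so E-series; the 5-jet and mu = 8 give E_8. Both have type E_8, hence right-equivalent.

Yes.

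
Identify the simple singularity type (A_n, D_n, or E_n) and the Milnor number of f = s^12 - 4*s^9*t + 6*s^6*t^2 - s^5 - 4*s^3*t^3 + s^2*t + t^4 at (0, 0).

Type D_5, Milnor number mu = 5.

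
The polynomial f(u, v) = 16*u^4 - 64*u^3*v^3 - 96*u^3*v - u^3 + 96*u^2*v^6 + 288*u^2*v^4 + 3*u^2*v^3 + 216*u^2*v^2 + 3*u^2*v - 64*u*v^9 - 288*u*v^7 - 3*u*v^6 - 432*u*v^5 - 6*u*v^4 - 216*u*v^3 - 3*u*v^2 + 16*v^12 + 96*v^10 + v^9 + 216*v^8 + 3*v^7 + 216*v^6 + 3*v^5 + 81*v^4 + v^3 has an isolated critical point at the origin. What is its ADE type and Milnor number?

Type E_6, Milnor number mu = 6.

The Hessian of f at 0 has rank 0. Corank 2; j^3 = -(u - v)^3 is a perfect cube, so E-series; the 4-jet and mu = 6 give E_6.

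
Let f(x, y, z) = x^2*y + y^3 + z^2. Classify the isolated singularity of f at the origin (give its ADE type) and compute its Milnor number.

The Hessian of f at 0 is [[0, 0, 0], [0, 0, 0], [0, 0, 2]] with rank 1, so corank 2. A Groebner basis of the Jacobian ideal J(f) in C{x,y,z} is {y^3, x^2 + 3*y^2, x*y, z}; counting standard monomials gives mu = 4. Corank 2; j^3 = y*(x^2 + y^2) splits into three distinct lines over C (the quadratic factor has nonzero discriminant), so D_4.

Type D_{4}, Milnor number mu = 4.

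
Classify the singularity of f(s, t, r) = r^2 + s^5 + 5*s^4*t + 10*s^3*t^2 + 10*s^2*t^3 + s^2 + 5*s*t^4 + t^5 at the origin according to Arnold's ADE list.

A_{4}

The Hessian of f at 0 has rank 2. Corank 1: A-series; mu = 4 gives A_4.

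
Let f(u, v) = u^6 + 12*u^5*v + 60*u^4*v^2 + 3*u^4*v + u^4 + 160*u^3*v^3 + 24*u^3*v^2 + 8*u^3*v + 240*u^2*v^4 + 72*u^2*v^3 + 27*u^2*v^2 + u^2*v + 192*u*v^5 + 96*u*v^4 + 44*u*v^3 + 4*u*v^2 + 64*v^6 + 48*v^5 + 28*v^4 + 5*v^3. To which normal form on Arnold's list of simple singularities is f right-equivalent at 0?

D4

The Hessian of f at 0 has rank 0. Corank 2; j^3 = v*(u^2 + 4*u*v + 5*v^2) splits into three distinct lines over C (the quadratic factor has nonzero discriminant), so D_4.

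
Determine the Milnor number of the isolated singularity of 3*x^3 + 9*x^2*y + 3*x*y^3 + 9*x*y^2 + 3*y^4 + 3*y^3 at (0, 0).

7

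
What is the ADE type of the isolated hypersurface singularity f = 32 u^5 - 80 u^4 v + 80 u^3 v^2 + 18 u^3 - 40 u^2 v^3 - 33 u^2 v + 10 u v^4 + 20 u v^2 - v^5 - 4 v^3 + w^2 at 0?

The Hessian of f at 0 is [[0, 0, 0], [0, 0, 0], [0, 0, 2]] with rank 1, so corank 2. A Groebner basis of the Jacobian ideal J(f) in C{u,v,w} is {-243*u*v/10 + v^4 + 81*v^2/5, u*v^2 - 2*v^3/3, u^2 - 7*u*v/6 + v^2/3, w}; counting standard monomials gives mu = 6. Corank 2; j^3 = (2*u - v)*(3*u - 2*v)^2 has shape L^2 M (L != M), so D-series; mu = 6 gives D_6.

D_6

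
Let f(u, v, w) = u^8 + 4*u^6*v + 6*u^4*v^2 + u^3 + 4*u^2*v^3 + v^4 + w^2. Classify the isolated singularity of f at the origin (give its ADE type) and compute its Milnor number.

The Hessian of f at 0 is [[0, 0, 0], [0, 0, 0], [0, 0, 2]] with rank 1, so corank 2. A Groebner basis of the Jacobian ideal J(f) in C{u,v,w} is {v^3, u^2, w}; counting standard monomials gives mu = 6. Corank 2; j^3 = u^3 is a perfect cube, so E-series; the 4-jet and mu = 6 give E_6.

Type E_{6}, Milnor number mu = 6.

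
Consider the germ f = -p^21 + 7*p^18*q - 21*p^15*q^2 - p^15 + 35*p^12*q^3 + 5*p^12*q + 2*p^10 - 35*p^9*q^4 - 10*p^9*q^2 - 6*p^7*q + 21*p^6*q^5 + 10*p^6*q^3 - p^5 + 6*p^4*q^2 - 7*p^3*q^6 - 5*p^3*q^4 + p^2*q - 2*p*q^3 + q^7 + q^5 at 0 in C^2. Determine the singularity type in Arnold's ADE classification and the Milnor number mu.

Type D_8, Milnor number mu = 8.

The Hessian of f at 0 is [[0, 0], [0, 0]] with rank 0, so corank 2. A Groebner basis of the Jacobian ideal J(f) in C{p,q} is {p^2*q^2 + p^2/7 - p*q^2/7, p^3 + p^2/7 - p*q^2/7, -p*q + q^3}; counting standard monomials gives mu = 8. Corank 2; j^3 = p^2*q has shape L^2 M (L != M), so D-series; mu = 8 gives D_8.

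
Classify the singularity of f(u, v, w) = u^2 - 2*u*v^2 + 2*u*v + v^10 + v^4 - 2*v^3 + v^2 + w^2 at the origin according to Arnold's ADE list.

A9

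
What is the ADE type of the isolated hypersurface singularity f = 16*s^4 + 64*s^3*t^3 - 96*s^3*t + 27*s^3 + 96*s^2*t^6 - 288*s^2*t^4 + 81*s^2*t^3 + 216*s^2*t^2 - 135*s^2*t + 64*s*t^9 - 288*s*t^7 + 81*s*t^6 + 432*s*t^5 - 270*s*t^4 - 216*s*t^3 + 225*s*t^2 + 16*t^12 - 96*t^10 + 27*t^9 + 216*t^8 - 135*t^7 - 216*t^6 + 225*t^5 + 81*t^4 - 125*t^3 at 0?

The Hessian of f at 0 is [[0, 0], [0, 0]] with rank 0, so corank 2. A Groebner basis of the Jacobian ideal J(f) in C{s,t} is {t^4, s*t^2 - 29*t^3/18, s^2 - 10*s*t/3 + 25*t^2/9}; counting standard monomials gives mu = 6. Corank 2; j^3 = (3*s - 5*t)^3 is a perfect cube, so E-series; the 4-jet and mu = 6 give E_6.

E_6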